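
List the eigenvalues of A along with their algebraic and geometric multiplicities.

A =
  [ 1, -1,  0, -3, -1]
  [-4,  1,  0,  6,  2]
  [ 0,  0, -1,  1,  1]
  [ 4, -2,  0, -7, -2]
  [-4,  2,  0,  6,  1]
λ = -1: alg = 5, geom = 3

Step 1 — factor the characteristic polynomial to read off the algebraic multiplicities:
  χ_A(x) = (x + 1)^5

Step 2 — compute geometric multiplicities via the rank-nullity identity g(λ) = n − rank(A − λI):
  rank(A − (-1)·I) = 2, so dim ker(A − (-1)·I) = n − 2 = 3

Summary:
  λ = -1: algebraic multiplicity = 5, geometric multiplicity = 3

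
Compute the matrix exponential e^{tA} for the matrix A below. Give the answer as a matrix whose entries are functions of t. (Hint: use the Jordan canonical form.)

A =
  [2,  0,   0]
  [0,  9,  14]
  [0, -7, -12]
e^{tA} =
  [exp(2*t), 0, 0]
  [0, 2*exp(2*t) - exp(-5*t), 2*exp(2*t) - 2*exp(-5*t)]
  [0, -exp(2*t) + exp(-5*t), -exp(2*t) + 2*exp(-5*t)]

Strategy: write A = P · J · P⁻¹ where J is a Jordan canonical form, so e^{tA} = P · e^{tJ} · P⁻¹, and e^{tJ} can be computed block-by-block.

A has Jordan form
J =
  [-5, 0, 0]
  [ 0, 2, 0]
  [ 0, 0, 2]
(up to reordering of blocks).

Per-block formulas:
  For a 1×1 block at λ = -5: exp(t · [-5]) = [e^(-5t)].
  For a 1×1 block at λ = 2: exp(t · [2]) = [e^(2t)].

After assembling e^{tJ} and conjugating by P, we get:

e^{tA} =
  [exp(2*t), 0, 0]
  [0, 2*exp(2*t) - exp(-5*t), 2*exp(2*t) - 2*exp(-5*t)]
  [0, -exp(2*t) + exp(-5*t), -exp(2*t) + 2*exp(-5*t)]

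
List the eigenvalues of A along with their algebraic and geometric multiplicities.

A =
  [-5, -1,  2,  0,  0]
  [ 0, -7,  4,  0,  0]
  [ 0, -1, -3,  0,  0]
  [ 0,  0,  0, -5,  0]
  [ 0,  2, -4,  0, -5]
λ = -5: alg = 5, geom = 4

Step 1 — factor the characteristic polynomial to read off the algebraic multiplicities:
  χ_A(x) = (x + 5)^5

Step 2 — compute geometric multiplicities via the rank-nullity identity g(λ) = n − rank(A − λI):
  rank(A − (-5)·I) = 1, so dim ker(A − (-5)·I) = n − 1 = 4

Summary:
  λ = -5: algebraic multiplicity = 5, geometric multiplicity = 4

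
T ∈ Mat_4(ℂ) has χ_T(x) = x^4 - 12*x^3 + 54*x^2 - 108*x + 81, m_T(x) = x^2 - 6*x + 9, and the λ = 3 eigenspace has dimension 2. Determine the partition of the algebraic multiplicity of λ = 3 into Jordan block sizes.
Block sizes for λ = 3: [2, 2]

Step 1 — from the characteristic polynomial, algebraic multiplicity of λ = 3 is 4. From dim ker(T − (3)·I) = 2, there are exactly 2 Jordan blocks for λ = 3.
Step 2 — from the minimal polynomial, the factor (x − 3)^2 tells us the largest block for λ = 3 has size 2.
Step 3 — with total size 4, 2 blocks, and largest block 2, the block sizes (in nonincreasing order) are [2, 2].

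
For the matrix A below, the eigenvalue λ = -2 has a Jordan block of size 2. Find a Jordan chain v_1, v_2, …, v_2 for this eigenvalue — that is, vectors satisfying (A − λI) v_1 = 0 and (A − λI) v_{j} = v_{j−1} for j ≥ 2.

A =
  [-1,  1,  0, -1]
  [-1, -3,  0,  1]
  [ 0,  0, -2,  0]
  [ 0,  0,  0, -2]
A Jordan chain for λ = -2 of length 2:
v_1 = (1, -1, 0, 0)ᵀ
v_2 = (1, 0, 0, 0)ᵀ

Let N = A − (-2)·I. We want v_2 with N^2 v_2 = 0 but N^1 v_2 ≠ 0; then v_{j-1} := N · v_j for j = 2, …, 2.

Pick v_2 = (1, 0, 0, 0)ᵀ.
Then v_1 = N · v_2 = (1, -1, 0, 0)ᵀ.

Sanity check: (A − (-2)·I) v_1 = (0, 0, 0, 0)ᵀ = 0. ✓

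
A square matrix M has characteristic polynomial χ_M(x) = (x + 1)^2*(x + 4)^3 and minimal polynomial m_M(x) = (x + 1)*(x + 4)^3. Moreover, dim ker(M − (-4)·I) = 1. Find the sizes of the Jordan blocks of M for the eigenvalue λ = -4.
Block sizes for λ = -4: [3]

Step 1 — from the characteristic polynomial, algebraic multiplicity of λ = -4 is 3. From dim ker(M − (-4)·I) = 1, there are exactly 1 Jordan blocks for λ = -4.
Step 2 — from the minimal polynomial, the factor (x + 4)^3 tells us the largest block for λ = -4 has size 3.
Step 3 — with total size 3, 1 blocks, and largest block 3, the block sizes (in nonincreasing order) are [3].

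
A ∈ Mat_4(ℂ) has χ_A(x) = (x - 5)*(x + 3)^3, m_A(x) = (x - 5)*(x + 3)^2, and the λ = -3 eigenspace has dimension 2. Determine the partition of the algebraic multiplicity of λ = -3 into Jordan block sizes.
Block sizes for λ = -3: [2, 1]

Step 1 — from the characteristic polynomial, algebraic multiplicity of λ = -3 is 3. From dim ker(A − (-3)·I) = 2, there are exactly 2 Jordan blocks for λ = -3.
Step 2 — from the minimal polynomial, the factor (x + 3)^2 tells us the largest block for λ = -3 has size 2.
Step 3 — with total size 3, 2 blocks, and largest block 2, the block sizes (in nonincreasing order) are [2, 1].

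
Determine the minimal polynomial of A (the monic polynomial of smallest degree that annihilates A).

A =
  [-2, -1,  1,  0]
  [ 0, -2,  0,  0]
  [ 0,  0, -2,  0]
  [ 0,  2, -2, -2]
x^2 + 4*x + 4

The characteristic polynomial is χ_A(x) = (x + 2)^4, so the eigenvalues are known. The minimal polynomial is
  m_A(x) = Π_λ (x − λ)^{k_λ}
where k_λ is the size of the *largest* Jordan block for λ (equivalently, the smallest k with (A − λI)^k v = 0 for every generalised eigenvector v of λ).

  λ = -2: largest Jordan block has size 2, contributing (x + 2)^2

So m_A(x) = (x + 2)^2 = x^2 + 4*x + 4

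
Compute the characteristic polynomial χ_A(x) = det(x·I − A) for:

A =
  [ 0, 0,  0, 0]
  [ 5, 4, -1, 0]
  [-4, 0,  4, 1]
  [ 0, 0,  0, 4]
x^4 - 12*x^3 + 48*x^2 - 64*x

Expanding det(x·I − A) (e.g. by cofactor expansion or by noting that A is similar to its Jordan form J, which has the same characteristic polynomial as A) gives
  χ_A(x) = x^4 - 12*x^3 + 48*x^2 - 64*x
which factors as x*(x - 4)^3. The eigenvalues (with algebraic multiplicities) are λ = 0 with multiplicity 1, λ = 4 with multiplicity 3.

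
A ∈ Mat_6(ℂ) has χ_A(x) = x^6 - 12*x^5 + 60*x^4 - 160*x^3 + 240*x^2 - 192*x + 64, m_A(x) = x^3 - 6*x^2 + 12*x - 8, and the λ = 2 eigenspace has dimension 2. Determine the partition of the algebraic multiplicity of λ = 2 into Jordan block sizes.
Block sizes for λ = 2: [3, 3]

Step 1 — from the characteristic polynomial, algebraic multiplicity of λ = 2 is 6. From dim ker(A − (2)·I) = 2, there are exactly 2 Jordan blocks for λ = 2.
Step 2 — from the minimal polynomial, the factor (x − 2)^3 tells us the largest block for λ = 2 has size 3.
Step 3 — with total size 6, 2 blocks, and largest block 3, the block sizes (in nonincreasing order) are [3, 3].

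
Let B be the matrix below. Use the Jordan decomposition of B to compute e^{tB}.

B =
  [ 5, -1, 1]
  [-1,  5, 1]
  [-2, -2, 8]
e^{tB} =
  [-t*exp(6*t) + exp(6*t), -t*exp(6*t), t*exp(6*t)]
  [-t*exp(6*t), -t*exp(6*t) + exp(6*t), t*exp(6*t)]
  [-2*t*exp(6*t), -2*t*exp(6*t), 2*t*exp(6*t) + exp(6*t)]

Strategy: write B = P · J · P⁻¹ where J is a Jordan canonical form, so e^{tB} = P · e^{tJ} · P⁻¹, and e^{tJ} can be computed block-by-block.

B has Jordan form
J =
  [6, 1, 0]
  [0, 6, 0]
  [0, 0, 6]
(up to reordering of blocks).

Per-block formulas:
  For a 1×1 block at λ = 6: exp(t · [6]) = [e^(6t)].
  For a 2×2 Jordan block J_2(6): exp(t · J_2(6)) = e^(6t)·(I + t·N), where N is the 2×2 nilpotent shift.

After assembling e^{tJ} and conjugating by P, we get:

e^{tB} =
  [-t*exp(6*t) + exp(6*t), -t*exp(6*t), t*exp(6*t)]
  [-t*exp(6*t), -t*exp(6*t) + exp(6*t), t*exp(6*t)]
  [-2*t*exp(6*t), -2*t*exp(6*t), 2*t*exp(6*t) + exp(6*t)]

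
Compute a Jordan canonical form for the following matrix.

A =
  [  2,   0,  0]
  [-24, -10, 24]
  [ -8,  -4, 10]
J_1(-2) ⊕ J_1(2) ⊕ J_1(2)

The characteristic polynomial is
  det(x·I − A) = x^3 - 2*x^2 - 4*x + 8 = (x - 2)^2*(x + 2)

Eigenvalues and multiplicities (the geometric multiplicity of λ is n − rank(A − λI), which equals the number of Jordan blocks for λ):
  λ = -2: algebraic multiplicity = 1, geometric multiplicity = 1
  λ = 2: algebraic multiplicity = 2, geometric multiplicity = 2

Determining the block sizes for each eigenvalue:
  λ = -2: one block (gm = 1), so the single block has size am = 1 → block sizes [1]
  λ = 2: gm = am = 2, so every block has size 1 → block sizes [1, 1]

Assembling the blocks gives a Jordan form
J =
  [-2, 0, 0]
  [ 0, 2, 0]
  [ 0, 0, 2]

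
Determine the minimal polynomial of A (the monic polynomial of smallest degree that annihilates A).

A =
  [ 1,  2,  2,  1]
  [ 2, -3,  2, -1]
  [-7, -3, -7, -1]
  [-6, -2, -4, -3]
x^2 + 6*x + 9

The characteristic polynomial is χ_A(x) = (x + 3)^4, so the eigenvalues are known. The minimal polynomial is
  m_A(x) = Π_λ (x − λ)^{k_λ}
where k_λ is the size of the *largest* Jordan block for λ (equivalently, the smallest k with (A − λI)^k v = 0 for every generalised eigenvector v of λ).

  λ = -3: largest Jordan block has size 2, contributing (x + 3)^2

So m_A(x) = (x + 3)^2 = x^2 + 6*x + 9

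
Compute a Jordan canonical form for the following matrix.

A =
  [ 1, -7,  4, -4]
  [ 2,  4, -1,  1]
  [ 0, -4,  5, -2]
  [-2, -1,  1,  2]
J_3(3) ⊕ J_1(3)

The characteristic polynomial is
  det(x·I − A) = x^4 - 12*x^3 + 54*x^2 - 108*x + 81 = (x - 3)^4

Eigenvalues and multiplicities (the geometric multiplicity of λ is n − rank(A − λI), which equals the number of Jordan blocks for λ):
  λ = 3: algebraic multiplicity = 4, geometric multiplicity = 2

Determining the block sizes for each eigenvalue:
  λ = 3: with am = 4 and gm = 2, the partition is not yet determined (e.g. several partitions of 4 into 2 parts exist). Let N = A − (3)·I. Computing rank(N^1) = 2, rank(N^2) = 1, rank(N^3) = 0; the number of blocks of size ≥ j is rank(N^{j−1}) − rank(N^j), giving [2, 1, 1]. So we have 1 block(s) of size 3, 1 block(s) of size 1 → block sizes [3, 1]

Assembling the blocks gives a Jordan form
J =
  [3, 1, 0, 0]
  [0, 3, 1, 0]
  [0, 0, 3, 0]
  [0, 0, 0, 3]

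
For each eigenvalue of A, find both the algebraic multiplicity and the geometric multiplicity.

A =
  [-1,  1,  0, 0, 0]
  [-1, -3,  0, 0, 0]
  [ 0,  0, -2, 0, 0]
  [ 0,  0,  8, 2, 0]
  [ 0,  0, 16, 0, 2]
λ = -2: alg = 3, geom = 2; λ = 2: alg = 2, geom = 2

Step 1 — factor the characteristic polynomial to read off the algebraic multiplicities:
  χ_A(x) = (x - 2)^2*(x + 2)^3

Step 2 — compute geometric multiplicities via the rank-nullity identity g(λ) = n − rank(A − λI):
  rank(A − (-2)·I) = 3, so dim ker(A − (-2)·I) = n − 3 = 2
  rank(A − (2)·I) = 3, so dim ker(A − (2)·I) = n − 3 = 2

Summary:
  λ = -2: algebraic multiplicity = 3, geometric multiplicity = 2
  λ = 2: algebraic multiplicity = 2, geometric multiplicity = 2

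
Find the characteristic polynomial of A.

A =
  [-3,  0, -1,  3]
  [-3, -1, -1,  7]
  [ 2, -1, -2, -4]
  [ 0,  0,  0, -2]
x^4 + 8*x^3 + 24*x^2 + 32*x + 16

Expanding det(x·I − A) (e.g. by cofactor expansion or by noting that A is similar to its Jordan form J, which has the same characteristic polynomial as A) gives
  χ_A(x) = x^4 + 8*x^3 + 24*x^2 + 32*x + 16
which factors as (x + 2)^4. The eigenvalues (with algebraic multiplicities) are λ = -2 with multiplicity 4.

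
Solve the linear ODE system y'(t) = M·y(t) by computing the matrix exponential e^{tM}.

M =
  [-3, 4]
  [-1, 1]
e^{tM} =
  [-2*t*exp(-t) + exp(-t), 4*t*exp(-t)]
  [-t*exp(-t), 2*t*exp(-t) + exp(-t)]

Strategy: write M = P · J · P⁻¹ where J is a Jordan canonical form, so e^{tM} = P · e^{tJ} · P⁻¹, and e^{tJ} can be computed block-by-block.

M has Jordan form
J =
  [-1,  1]
  [ 0, -1]
(up to reordering of blocks).

Per-block formulas:
  For a 2×2 Jordan block J_2(-1): exp(t · J_2(-1)) = e^(-1t)·(I + t·N), where N is the 2×2 nilpotent shift.

After assembling e^{tJ} and conjugating by P, we get:

e^{tM} =
  [-2*t*exp(-t) + exp(-t), 4*t*exp(-t)]
  [-t*exp(-t), 2*t*exp(-t) + exp(-t)]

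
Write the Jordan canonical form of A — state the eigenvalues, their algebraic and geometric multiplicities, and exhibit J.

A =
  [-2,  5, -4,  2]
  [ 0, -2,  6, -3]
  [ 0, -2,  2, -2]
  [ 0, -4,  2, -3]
J_2(-2) ⊕ J_1(-2) ⊕ J_1(1)

The characteristic polynomial is
  det(x·I − A) = x^4 + 5*x^3 + 6*x^2 - 4*x - 8 = (x - 1)*(x + 2)^3

Eigenvalues and multiplicities (the geometric multiplicity of λ is n − rank(A − λI), which equals the number of Jordan blocks for λ):
  λ = -2: algebraic multiplicity = 3, geometric multiplicity = 2
  λ = 1: algebraic multiplicity = 1, geometric multiplicity = 1

Determining the block sizes for each eigenvalue:
  λ = -2: 2 blocks summing to 3 forces exactly one block of size 2 and the rest size 1 → block sizes [2, 1]
  λ = 1: one block (gm = 1), so the single block has size am = 1 → block sizes [1]

Assembling the blocks gives a Jordan form
J =
  [-2,  1,  0, 0]
  [ 0, -2,  0, 0]
  [ 0,  0, -2, 0]
  [ 0,  0,  0, 1]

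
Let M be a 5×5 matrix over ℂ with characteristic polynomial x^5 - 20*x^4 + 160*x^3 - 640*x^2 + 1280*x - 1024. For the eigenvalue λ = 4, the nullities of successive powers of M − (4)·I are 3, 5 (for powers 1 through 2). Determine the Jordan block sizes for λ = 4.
Block sizes for λ = 4: [2, 2, 1]

From the dimensions of kernels of powers, the number of Jordan blocks of size at least j is d_j − d_{j−1} where d_j = dim ker(N^j) (with d_0 = 0). Computing the differences gives [3, 2].
The number of blocks of size exactly k is (#blocks of size ≥ k) − (#blocks of size ≥ k + 1), so the partition is: 1 block(s) of size 1, 2 block(s) of size 2.
In nonincreasing order the block sizes are [2, 2, 1].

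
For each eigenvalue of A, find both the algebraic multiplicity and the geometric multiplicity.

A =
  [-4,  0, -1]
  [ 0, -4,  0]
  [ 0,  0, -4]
λ = -4: alg = 3, geom = 2

Step 1 — factor the characteristic polynomial to read off the algebraic multiplicities:
  χ_A(x) = (x + 4)^3

Step 2 — compute geometric multiplicities via the rank-nullity identity g(λ) = n − rank(A − λI):
  rank(A − (-4)·I) = 1, so dim ker(A − (-4)·I) = n − 1 = 2

Summary:
  λ = -4: algebraic multiplicity = 3, geometric multiplicity = 2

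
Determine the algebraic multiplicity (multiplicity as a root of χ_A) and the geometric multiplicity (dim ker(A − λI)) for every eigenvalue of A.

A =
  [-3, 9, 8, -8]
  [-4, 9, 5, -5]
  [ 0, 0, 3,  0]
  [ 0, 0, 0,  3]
λ = 3: alg = 4, geom = 2

Step 1 — factor the characteristic polynomial to read off the algebraic multiplicities:
  χ_A(x) = (x - 3)^4

Step 2 — compute geometric multiplicities via the rank-nullity identity g(λ) = n − rank(A − λI):
  rank(A − (3)·I) = 2, so dim ker(A − (3)·I) = n − 2 = 2

Summary:
  λ = 3: algebraic multiplicity = 4, geometric multiplicity = 2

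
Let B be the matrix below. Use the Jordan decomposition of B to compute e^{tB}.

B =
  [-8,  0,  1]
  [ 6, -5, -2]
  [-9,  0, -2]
e^{tB} =
  [-3*t*exp(-5*t) + exp(-5*t), 0, t*exp(-5*t)]
  [6*t*exp(-5*t), exp(-5*t), -2*t*exp(-5*t)]
  [-9*t*exp(-5*t), 0, 3*t*exp(-5*t) + exp(-5*t)]

Strategy: write B = P · J · P⁻¹ where J is a Jordan canonical form, so e^{tB} = P · e^{tJ} · P⁻¹, and e^{tJ} can be computed block-by-block.

B has Jordan form
J =
  [-5,  1,  0]
  [ 0, -5,  0]
  [ 0,  0, -5]
(up to reordering of blocks).

Per-block formulas:
  For a 2×2 Jordan block J_2(-5): exp(t · J_2(-5)) = e^(-5t)·(I + t·N), where N is the 2×2 nilpotent shift.
  For a 1×1 block at λ = -5: exp(t · [-5]) = [e^(-5t)].

After assembling e^{tJ} and conjugating by P, we get:

e^{tB} =
  [-3*t*exp(-5*t) + exp(-5*t), 0, t*exp(-5*t)]
  [6*t*exp(-5*t), exp(-5*t), -2*t*exp(-5*t)]
  [-9*t*exp(-5*t), 0, 3*t*exp(-5*t) + exp(-5*t)]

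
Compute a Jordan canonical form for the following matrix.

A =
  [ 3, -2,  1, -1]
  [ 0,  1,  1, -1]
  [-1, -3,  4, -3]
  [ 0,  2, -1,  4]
J_3(3) ⊕ J_1(3)

The characteristic polynomial is
  det(x·I − A) = x^4 - 12*x^3 + 54*x^2 - 108*x + 81 = (x - 3)^4

Eigenvalues and multiplicities (the geometric multiplicity of λ is n − rank(A − λI), which equals the number of Jordan blocks for λ):
  λ = 3: algebraic multiplicity = 4, geometric multiplicity = 2

Determining the block sizes for each eigenvalue:
  λ = 3: with am = 4 and gm = 2, the partition is not yet determined (e.g. several partitions of 4 into 2 parts exist). Let N = A − (3)·I. Computing rank(N^1) = 2, rank(N^2) = 1, rank(N^3) = 0; the number of blocks of size ≥ j is rank(N^{j−1}) − rank(N^j), giving [2, 1, 1]. So we have 1 block(s) of size 3, 1 block(s) of size 1 → block sizes [3, 1]

Assembling the blocks gives a Jordan form
J =
  [3, 1, 0, 0]
  [0, 3, 1, 0]
  [0, 0, 3, 0]
  [0, 0, 0, 3]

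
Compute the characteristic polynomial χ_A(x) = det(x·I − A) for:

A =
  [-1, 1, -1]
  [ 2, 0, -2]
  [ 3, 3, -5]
x^3 + 6*x^2 + 12*x + 8

Expanding det(x·I − A) (e.g. by cofactor expansion or by noting that A is similar to its Jordan form J, which has the same characteristic polynomial as A) gives
  χ_A(x) = x^3 + 6*x^2 + 12*x + 8
which factors as (x + 2)^3. The eigenvalues (with algebraic multiplicities) are λ = -2 with multiplicity 3.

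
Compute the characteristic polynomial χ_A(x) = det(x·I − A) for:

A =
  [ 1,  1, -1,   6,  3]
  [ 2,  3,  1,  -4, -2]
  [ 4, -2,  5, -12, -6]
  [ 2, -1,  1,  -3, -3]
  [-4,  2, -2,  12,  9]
x^5 - 15*x^4 + 90*x^3 - 270*x^2 + 405*x - 243

Expanding det(x·I − A) (e.g. by cofactor expansion or by noting that A is similar to its Jordan form J, which has the same characteristic polynomial as A) gives
  χ_A(x) = x^5 - 15*x^4 + 90*x^3 - 270*x^2 + 405*x - 243
which factors as (x - 3)^5. The eigenvalues (with algebraic multiplicities) are λ = 3 with multiplicity 5.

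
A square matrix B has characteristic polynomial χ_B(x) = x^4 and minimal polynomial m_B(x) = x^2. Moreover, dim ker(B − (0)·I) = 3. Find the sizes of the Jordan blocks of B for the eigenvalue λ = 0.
Block sizes for λ = 0: [2, 1, 1]

Step 1 — from the characteristic polynomial, algebraic multiplicity of λ = 0 is 4. From dim ker(B − (0)·I) = 3, there are exactly 3 Jordan blocks for λ = 0.
Step 2 — from the minimal polynomial, the factor (x − 0)^2 tells us the largest block for λ = 0 has size 2.
Step 3 — with total size 4, 3 blocks, and largest block 2, the block sizes (in nonincreasing order) are [2, 1, 1].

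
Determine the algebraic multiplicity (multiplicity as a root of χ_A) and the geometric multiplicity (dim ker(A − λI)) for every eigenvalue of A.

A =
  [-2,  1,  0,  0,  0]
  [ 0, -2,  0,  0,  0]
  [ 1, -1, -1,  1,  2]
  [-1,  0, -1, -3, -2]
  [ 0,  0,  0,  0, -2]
λ = -2: alg = 5, geom = 3

Step 1 — factor the characteristic polynomial to read off the algebraic multiplicities:
  χ_A(x) = (x + 2)^5

Step 2 — compute geometric multiplicities via the rank-nullity identity g(λ) = n − rank(A − λI):
  rank(A − (-2)·I) = 2, so dim ker(A − (-2)·I) = n − 2 = 3

Summary:
  λ = -2: algebraic multiplicity = 5, geometric multiplicity = 3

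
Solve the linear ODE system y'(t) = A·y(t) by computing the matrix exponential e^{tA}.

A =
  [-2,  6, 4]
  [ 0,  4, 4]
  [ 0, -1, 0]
e^{tA} =
  [exp(-2*t), 2*t*exp(2*t) + exp(2*t) - exp(-2*t), 4*t*exp(2*t)]
  [0, 2*t*exp(2*t) + exp(2*t), 4*t*exp(2*t)]
  [0, -t*exp(2*t), -2*t*exp(2*t) + exp(2*t)]

Strategy: write A = P · J · P⁻¹ where J is a Jordan canonical form, so e^{tA} = P · e^{tJ} · P⁻¹, and e^{tJ} can be computed block-by-block.

A has Jordan form
J =
  [-2, 0, 0]
  [ 0, 2, 1]
  [ 0, 0, 2]
(up to reordering of blocks).

Per-block formulas:
  For a 2×2 Jordan block J_2(2): exp(t · J_2(2)) = e^(2t)·(I + t·N), where N is the 2×2 nilpotent shift.
  For a 1×1 block at λ = -2: exp(t · [-2]) = [e^(-2t)].

After assembling e^{tJ} and conjugating by P, we get:

e^{tA} =
  [exp(-2*t), 2*t*exp(2*t) + exp(2*t) - exp(-2*t), 4*t*exp(2*t)]
  [0, 2*t*exp(2*t) + exp(2*t), 4*t*exp(2*t)]
  [0, -t*exp(2*t), -2*t*exp(2*t) + exp(2*t)]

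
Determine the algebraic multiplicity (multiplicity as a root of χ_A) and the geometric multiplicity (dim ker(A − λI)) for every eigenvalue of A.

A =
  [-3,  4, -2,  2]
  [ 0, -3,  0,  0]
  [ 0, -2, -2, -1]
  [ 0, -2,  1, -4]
λ = -3: alg = 4, geom = 3

Step 1 — factor the characteristic polynomial to read off the algebraic multiplicities:
  χ_A(x) = (x + 3)^4

Step 2 — compute geometric multiplicities via the rank-nullity identity g(λ) = n − rank(A − λI):
  rank(A − (-3)·I) = 1, so dim ker(A − (-3)·I) = n − 1 = 3

Summary:
  λ = -3: algebraic multiplicity = 4, geometric multiplicity = 3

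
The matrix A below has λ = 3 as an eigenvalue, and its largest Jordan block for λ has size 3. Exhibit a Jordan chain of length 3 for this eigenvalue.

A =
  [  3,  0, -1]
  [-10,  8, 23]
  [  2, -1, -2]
A Jordan chain for λ = 3 of length 3:
v_1 = (-2, -4, 0)ᵀ
v_2 = (0, -10, 2)ᵀ
v_3 = (1, 0, 0)ᵀ

Let N = A − (3)·I. We want v_3 with N^3 v_3 = 0 but N^2 v_3 ≠ 0; then v_{j-1} := N · v_j for j = 3, …, 2.

Pick v_3 = (1, 0, 0)ᵀ.
Then v_2 = N · v_3 = (0, -10, 2)ᵀ.
Then v_1 = N · v_2 = (-2, -4, 0)ᵀ.

Sanity check: (A − (3)·I) v_1 = (0, 0, 0)ᵀ = 0. ✓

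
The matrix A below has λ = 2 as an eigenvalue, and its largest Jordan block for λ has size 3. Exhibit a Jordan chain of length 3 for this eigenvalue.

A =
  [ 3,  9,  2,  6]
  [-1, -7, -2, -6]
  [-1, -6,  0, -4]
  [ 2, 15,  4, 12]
A Jordan chain for λ = 2 of length 3:
v_1 = (2, -2, -1, 3)ᵀ
v_2 = (1, -1, -1, 2)ᵀ
v_3 = (1, 0, 0, 0)ᵀ

Let N = A − (2)·I. We want v_3 with N^3 v_3 = 0 but N^2 v_3 ≠ 0; then v_{j-1} := N · v_j for j = 3, …, 2.

Pick v_3 = (1, 0, 0, 0)ᵀ.
Then v_2 = N · v_3 = (1, -1, -1, 2)ᵀ.
Then v_1 = N · v_2 = (2, -2, -1, 3)ᵀ.

Sanity check: (A − (2)·I) v_1 = (0, 0, 0, 0)ᵀ = 0. ✓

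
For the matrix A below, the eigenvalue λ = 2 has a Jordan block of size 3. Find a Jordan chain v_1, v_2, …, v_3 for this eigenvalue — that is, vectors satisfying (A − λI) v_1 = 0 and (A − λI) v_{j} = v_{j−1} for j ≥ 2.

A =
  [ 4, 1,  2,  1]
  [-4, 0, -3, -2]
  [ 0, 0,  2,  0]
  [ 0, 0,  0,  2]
A Jordan chain for λ = 2 of length 3:
v_1 = (1, -2, 0, 0)ᵀ
v_2 = (2, -3, 0, 0)ᵀ
v_3 = (0, 0, 1, 0)ᵀ

Let N = A − (2)·I. We want v_3 with N^3 v_3 = 0 but N^2 v_3 ≠ 0; then v_{j-1} := N · v_j for j = 3, …, 2.

Pick v_3 = (0, 0, 1, 0)ᵀ.
Then v_2 = N · v_3 = (2, -3, 0, 0)ᵀ.
Then v_1 = N · v_2 = (1, -2, 0, 0)ᵀ.

Sanity check: (A − (2)·I) v_1 = (0, 0, 0, 0)ᵀ = 0. ✓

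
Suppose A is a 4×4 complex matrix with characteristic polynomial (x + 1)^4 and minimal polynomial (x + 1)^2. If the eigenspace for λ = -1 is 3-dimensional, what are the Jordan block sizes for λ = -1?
Block sizes for λ = -1: [2, 1, 1]

Step 1 — from the characteristic polynomial, algebraic multiplicity of λ = -1 is 4. From dim ker(A − (-1)·I) = 3, there are exactly 3 Jordan blocks for λ = -1.
Step 2 — from the minimal polynomial, the factor (x + 1)^2 tells us the largest block for λ = -1 has size 2.
Step 3 — with total size 4, 3 blocks, and largest block 2, the block sizes (in nonincreasing order) are [2, 1, 1].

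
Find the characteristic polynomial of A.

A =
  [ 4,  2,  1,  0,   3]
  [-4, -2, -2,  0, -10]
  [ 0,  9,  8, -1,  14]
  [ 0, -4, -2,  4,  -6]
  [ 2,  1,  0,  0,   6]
x^5 - 20*x^4 + 160*x^3 - 640*x^2 + 1280*x - 1024

Expanding det(x·I − A) (e.g. by cofactor expansion or by noting that A is similar to its Jordan form J, which has the same characteristic polynomial as A) gives
  χ_A(x) = x^5 - 20*x^4 + 160*x^3 - 640*x^2 + 1280*x - 1024
which factors as (x - 4)^5. The eigenvalues (with algebraic multiplicities) are λ = 4 with multiplicity 5.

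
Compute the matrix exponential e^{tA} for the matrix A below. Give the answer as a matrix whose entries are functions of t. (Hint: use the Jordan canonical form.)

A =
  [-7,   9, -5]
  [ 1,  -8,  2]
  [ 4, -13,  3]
e^{tA} =
  [-t^2*exp(-4*t) - 3*t*exp(-4*t) + exp(-4*t), t^2*exp(-4*t) + 9*t*exp(-4*t), -t^2*exp(-4*t) - 5*t*exp(-4*t)]
  [t^2*exp(-4*t)/2 + t*exp(-4*t), -t^2*exp(-4*t)/2 - 4*t*exp(-4*t) + exp(-4*t), t^2*exp(-4*t)/2 + 2*t*exp(-4*t)]
  [3*t^2*exp(-4*t)/2 + 4*t*exp(-4*t), -3*t^2*exp(-4*t)/2 - 13*t*exp(-4*t), 3*t^2*exp(-4*t)/2 + 7*t*exp(-4*t) + exp(-4*t)]

Strategy: write A = P · J · P⁻¹ where J is a Jordan canonical form, so e^{tA} = P · e^{tJ} · P⁻¹, and e^{tJ} can be computed block-by-block.

A has Jordan form
J =
  [-4,  1,  0]
  [ 0, -4,  1]
  [ 0,  0, -4]
(up to reordering of blocks).

Per-block formulas:
  For a 3×3 Jordan block J_3(-4): exp(t · J_3(-4)) = e^(-4t)·(I + t·N + (t^2/2)·N^2), where N is the 3×3 nilpotent shift.

After assembling e^{tJ} and conjugating by P, we get:

e^{tA} =
  [-t^2*exp(-4*t) - 3*t*exp(-4*t) + exp(-4*t), t^2*exp(-4*t) + 9*t*exp(-4*t), -t^2*exp(-4*t) - 5*t*exp(-4*t)]
  [t^2*exp(-4*t)/2 + t*exp(-4*t), -t^2*exp(-4*t)/2 - 4*t*exp(-4*t) + exp(-4*t), t^2*exp(-4*t)/2 + 2*t*exp(-4*t)]
  [3*t^2*exp(-4*t)/2 + 4*t*exp(-4*t), -3*t^2*exp(-4*t)/2 - 13*t*exp(-4*t), 3*t^2*exp(-4*t)/2 + 7*t*exp(-4*t) + exp(-4*t)]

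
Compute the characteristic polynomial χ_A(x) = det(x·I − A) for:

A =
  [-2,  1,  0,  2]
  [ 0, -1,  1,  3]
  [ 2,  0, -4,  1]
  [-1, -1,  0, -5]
x^4 + 12*x^3 + 54*x^2 + 108*x + 81

Expanding det(x·I − A) (e.g. by cofactor expansion or by noting that A is similar to its Jordan form J, which has the same characteristic polynomial as A) gives
  χ_A(x) = x^4 + 12*x^3 + 54*x^2 + 108*x + 81
which factors as (x + 3)^4. The eigenvalues (with algebraic multiplicities) are λ = -3 with multiplicity 4.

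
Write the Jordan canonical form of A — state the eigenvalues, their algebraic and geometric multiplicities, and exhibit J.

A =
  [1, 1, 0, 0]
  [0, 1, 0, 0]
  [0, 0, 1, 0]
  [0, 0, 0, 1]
J_2(1) ⊕ J_1(1) ⊕ J_1(1)

The characteristic polynomial is
  det(x·I − A) = x^4 - 4*x^3 + 6*x^2 - 4*x + 1 = (x - 1)^4

Eigenvalues and multiplicities (the geometric multiplicity of λ is n − rank(A − λI), which equals the number of Jordan blocks for λ):
  λ = 1: algebraic multiplicity = 4, geometric multiplicity = 3

Determining the block sizes for each eigenvalue:
  λ = 1: 3 blocks summing to 4 forces exactly one block of size 2 and the rest size 1 → block sizes [2, 1, 1]

Assembling the blocks gives a Jordan form
J =
  [1, 1, 0, 0]
  [0, 1, 0, 0]
  [0, 0, 1, 0]
  [0, 0, 0, 1]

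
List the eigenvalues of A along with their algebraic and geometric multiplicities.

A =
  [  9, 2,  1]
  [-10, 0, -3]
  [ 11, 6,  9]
λ = 6: alg = 3, geom = 1

Step 1 — factor the characteristic polynomial to read off the algebraic multiplicities:
  χ_A(x) = (x - 6)^3

Step 2 — compute geometric multiplicities via the rank-nullity identity g(λ) = n − rank(A − λI):
  rank(A − (6)·I) = 2, so dim ker(A − (6)·I) = n − 2 = 1

Summary:
  λ = 6: algebraic multiplicity = 3, geometric multiplicity = 1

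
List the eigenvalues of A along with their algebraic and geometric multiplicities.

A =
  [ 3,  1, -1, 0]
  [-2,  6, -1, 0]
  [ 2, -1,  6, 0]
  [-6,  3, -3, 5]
λ = 5: alg = 4, geom = 3

Step 1 — factor the characteristic polynomial to read off the algebraic multiplicities:
  χ_A(x) = (x - 5)^4

Step 2 — compute geometric multiplicities via the rank-nullity identity g(λ) = n − rank(A − λI):
  rank(A − (5)·I) = 1, so dim ker(A − (5)·I) = n − 1 = 3

Summary:
  λ = 5: algebraic multiplicity = 4, geometric multiplicity = 3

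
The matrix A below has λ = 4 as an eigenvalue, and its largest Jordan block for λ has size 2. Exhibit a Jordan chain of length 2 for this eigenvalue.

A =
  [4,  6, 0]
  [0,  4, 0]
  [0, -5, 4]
A Jordan chain for λ = 4 of length 2:
v_1 = (6, 0, -5)ᵀ
v_2 = (0, 1, 0)ᵀ

Let N = A − (4)·I. We want v_2 with N^2 v_2 = 0 but N^1 v_2 ≠ 0; then v_{j-1} := N · v_j for j = 2, …, 2.

Pick v_2 = (0, 1, 0)ᵀ.
Then v_1 = N · v_2 = (6, 0, -5)ᵀ.

Sanity check: (A − (4)·I) v_1 = (0, 0, 0)ᵀ = 0. ✓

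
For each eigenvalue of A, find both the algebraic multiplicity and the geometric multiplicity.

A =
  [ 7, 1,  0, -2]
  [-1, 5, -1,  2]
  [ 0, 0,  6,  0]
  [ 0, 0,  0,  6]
λ = 6: alg = 4, geom = 2

Step 1 — factor the characteristic polynomial to read off the algebraic multiplicities:
  χ_A(x) = (x - 6)^4

Step 2 — compute geometric multiplicities via the rank-nullity identity g(λ) = n − rank(A − λI):
  rank(A − (6)·I) = 2, so dim ker(A − (6)·I) = n − 2 = 2

Summary:
  λ = 6: algebraic multiplicity = 4, geometric multiplicity = 2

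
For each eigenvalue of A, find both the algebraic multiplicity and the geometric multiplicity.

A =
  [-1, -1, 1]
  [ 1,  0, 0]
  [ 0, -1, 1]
λ = 0: alg = 3, geom = 1

Step 1 — factor the characteristic polynomial to read off the algebraic multiplicities:
  χ_A(x) = x^3

Step 2 — compute geometric multiplicities via the rank-nullity identity g(λ) = n − rank(A − λI):
  rank(A − (0)·I) = 2, so dim ker(A − (0)·I) = n − 2 = 1

Summary:
  λ = 0: algebraic multiplicity = 3, geometric multiplicity = 1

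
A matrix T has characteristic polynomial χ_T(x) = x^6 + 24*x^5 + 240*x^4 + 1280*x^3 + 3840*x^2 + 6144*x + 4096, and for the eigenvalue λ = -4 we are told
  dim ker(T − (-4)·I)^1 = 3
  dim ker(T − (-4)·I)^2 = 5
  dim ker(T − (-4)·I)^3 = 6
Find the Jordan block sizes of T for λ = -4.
Block sizes for λ = -4: [3, 2, 1]

From the dimensions of kernels of powers, the number of Jordan blocks of size at least j is d_j − d_{j−1} where d_j = dim ker(N^j) (with d_0 = 0). Computing the differences gives [3, 2, 1].
The number of blocks of size exactly k is (#blocks of size ≥ k) − (#blocks of size ≥ k + 1), so the partition is: 1 block(s) of size 1, 1 block(s) of size 2, 1 block(s) of size 3.
In nonincreasing order the block sizes are [3, 2, 1].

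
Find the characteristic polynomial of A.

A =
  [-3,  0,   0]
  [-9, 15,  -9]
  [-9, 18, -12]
x^3 - 27*x - 54

Expanding det(x·I − A) (e.g. by cofactor expansion or by noting that A is similar to its Jordan form J, which has the same characteristic polynomial as A) gives
  χ_A(x) = x^3 - 27*x - 54
which factors as (x - 6)*(x + 3)^2. The eigenvalues (with algebraic multiplicities) are λ = -3 with multiplicity 2, λ = 6 with multiplicity 1.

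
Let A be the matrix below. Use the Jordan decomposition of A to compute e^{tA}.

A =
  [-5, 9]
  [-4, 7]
e^{tA} =
  [-6*t*exp(t) + exp(t), 9*t*exp(t)]
  [-4*t*exp(t), 6*t*exp(t) + exp(t)]

Strategy: write A = P · J · P⁻¹ where J is a Jordan canonical form, so e^{tA} = P · e^{tJ} · P⁻¹, and e^{tJ} can be computed block-by-block.

A has Jordan form
J =
  [1, 1]
  [0, 1]
(up to reordering of blocks).

Per-block formulas:
  For a 2×2 Jordan block J_2(1): exp(t · J_2(1)) = e^(1t)·(I + t·N), where N is the 2×2 nilpotent shift.

After assembling e^{tJ} and conjugating by P, we get:

e^{tA} =
  [-6*t*exp(t) + exp(t), 9*t*exp(t)]
  [-4*t*exp(t), 6*t*exp(t) + exp(t)]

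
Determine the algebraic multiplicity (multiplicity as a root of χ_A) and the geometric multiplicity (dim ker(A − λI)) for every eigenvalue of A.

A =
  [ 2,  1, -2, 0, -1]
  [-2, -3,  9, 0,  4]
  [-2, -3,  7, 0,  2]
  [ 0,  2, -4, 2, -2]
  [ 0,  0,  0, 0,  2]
λ = 2: alg = 5, geom = 3

Step 1 — factor the characteristic polynomial to read off the algebraic multiplicities:
  χ_A(x) = (x - 2)^5

Step 2 — compute geometric multiplicities via the rank-nullity identity g(λ) = n − rank(A − λI):
  rank(A − (2)·I) = 2, so dim ker(A − (2)·I) = n − 2 = 3

Summary:
  λ = 2: algebraic multiplicity = 5, geometric multiplicity = 3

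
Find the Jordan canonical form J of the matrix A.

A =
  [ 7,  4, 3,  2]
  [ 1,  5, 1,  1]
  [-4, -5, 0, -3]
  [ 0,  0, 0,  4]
J_3(4) ⊕ J_1(4)

The characteristic polynomial is
  det(x·I − A) = x^4 - 16*x^3 + 96*x^2 - 256*x + 256 = (x - 4)^4

Eigenvalues and multiplicities (the geometric multiplicity of λ is n − rank(A − λI), which equals the number of Jordan blocks for λ):
  λ = 4: algebraic multiplicity = 4, geometric multiplicity = 2

Determining the block sizes for each eigenvalue:
  λ = 4: with am = 4 and gm = 2, the partition is not yet determined (e.g. several partitions of 4 into 2 parts exist). Let N = A − (4)·I. Computing rank(N^1) = 2, rank(N^2) = 1, rank(N^3) = 0; the number of blocks of size ≥ j is rank(N^{j−1}) − rank(N^j), giving [2, 1, 1]. So we have 1 block(s) of size 3, 1 block(s) of size 1 → block sizes [3, 1]

Assembling the blocks gives a Jordan form
J =
  [4, 1, 0, 0]
  [0, 4, 1, 0]
  [0, 0, 4, 0]
  [0, 0, 0, 4]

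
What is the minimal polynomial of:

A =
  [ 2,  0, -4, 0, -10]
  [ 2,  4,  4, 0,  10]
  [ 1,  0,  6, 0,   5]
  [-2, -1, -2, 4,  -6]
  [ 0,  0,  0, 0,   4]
x^2 - 8*x + 16

The characteristic polynomial is χ_A(x) = (x - 4)^5, so the eigenvalues are known. The minimal polynomial is
  m_A(x) = Π_λ (x − λ)^{k_λ}
where k_λ is the size of the *largest* Jordan block for λ (equivalently, the smallest k with (A − λI)^k v = 0 for every generalised eigenvector v of λ).

  λ = 4: largest Jordan block has size 2, contributing (x − 4)^2

So m_A(x) = (x - 4)^2 = x^2 - 8*x + 16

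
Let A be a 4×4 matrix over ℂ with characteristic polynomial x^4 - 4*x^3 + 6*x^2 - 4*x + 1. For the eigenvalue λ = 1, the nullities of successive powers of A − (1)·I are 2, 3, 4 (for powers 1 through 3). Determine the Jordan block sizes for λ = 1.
Block sizes for λ = 1: [3, 1]

From the dimensions of kernels of powers, the number of Jordan blocks of size at least j is d_j − d_{j−1} where d_j = dim ker(N^j) (with d_0 = 0). Computing the differences gives [2, 1, 1].
The number of blocks of size exactly k is (#blocks of size ≥ k) − (#blocks of size ≥ k + 1), so the partition is: 1 block(s) of size 1, 1 block(s) of size 3.
In nonincreasing order the block sizes are [3, 1].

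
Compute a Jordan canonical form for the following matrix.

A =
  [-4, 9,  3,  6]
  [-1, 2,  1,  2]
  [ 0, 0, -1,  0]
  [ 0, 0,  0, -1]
J_2(-1) ⊕ J_1(-1) ⊕ J_1(-1)

The characteristic polynomial is
  det(x·I − A) = x^4 + 4*x^3 + 6*x^2 + 4*x + 1 = (x + 1)^4

Eigenvalues and multiplicities (the geometric multiplicity of λ is n − rank(A − λI), which equals the number of Jordan blocks for λ):
  λ = -1: algebraic multiplicity = 4, geometric multiplicity = 3

Determining the block sizes for each eigenvalue:
  λ = -1: 3 blocks summing to 4 forces exactly one block of size 2 and the rest size 1 → block sizes [2, 1, 1]

Assembling the blocks gives a Jordan form
J =
  [-1,  1,  0,  0]
  [ 0, -1,  0,  0]
  [ 0,  0, -1,  0]
  [ 0,  0,  0, -1]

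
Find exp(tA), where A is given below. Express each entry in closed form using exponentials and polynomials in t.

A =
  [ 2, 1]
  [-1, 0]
e^{tA} =
  [t*exp(t) + exp(t), t*exp(t)]
  [-t*exp(t), -t*exp(t) + exp(t)]

Strategy: write A = P · J · P⁻¹ where J is a Jordan canonical form, so e^{tA} = P · e^{tJ} · P⁻¹, and e^{tJ} can be computed block-by-block.

A has Jordan form
J =
  [1, 1]
  [0, 1]
(up to reordering of blocks).

Per-block formulas:
  For a 2×2 Jordan block J_2(1): exp(t · J_2(1)) = e^(1t)·(I + t·N), where N is the 2×2 nilpotent shift.

After assembling e^{tJ} and conjugating by P, we get:

e^{tA} =
  [t*exp(t) + exp(t), t*exp(t)]
  [-t*exp(t), -t*exp(t) + exp(t)]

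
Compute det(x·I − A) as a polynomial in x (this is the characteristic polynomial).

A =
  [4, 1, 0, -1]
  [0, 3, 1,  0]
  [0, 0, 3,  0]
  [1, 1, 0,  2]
x^4 - 12*x^3 + 54*x^2 - 108*x + 81

Expanding det(x·I − A) (e.g. by cofactor expansion or by noting that A is similar to its Jordan form J, which has the same characteristic polynomial as A) gives
  χ_A(x) = x^4 - 12*x^3 + 54*x^2 - 108*x + 81
which factors as (x - 3)^4. The eigenvalues (with algebraic multiplicities) are λ = 3 with multiplicity 4.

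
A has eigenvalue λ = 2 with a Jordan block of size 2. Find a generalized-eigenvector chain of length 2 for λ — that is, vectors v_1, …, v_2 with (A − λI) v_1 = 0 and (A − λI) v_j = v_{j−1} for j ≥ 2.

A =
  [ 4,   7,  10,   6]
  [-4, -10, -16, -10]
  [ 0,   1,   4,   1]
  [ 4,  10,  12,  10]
A Jordan chain for λ = 2 of length 2:
v_1 = (2, -4, 0, 4)ᵀ
v_2 = (1, 0, 0, 0)ᵀ

Let N = A − (2)·I. We want v_2 with N^2 v_2 = 0 but N^1 v_2 ≠ 0; then v_{j-1} := N · v_j for j = 2, …, 2.

Pick v_2 = (1, 0, 0, 0)ᵀ.
Then v_1 = N · v_2 = (2, -4, 0, 4)ᵀ.

Sanity check: (A − (2)·I) v_1 = (0, 0, 0, 0)ᵀ = 0. ✓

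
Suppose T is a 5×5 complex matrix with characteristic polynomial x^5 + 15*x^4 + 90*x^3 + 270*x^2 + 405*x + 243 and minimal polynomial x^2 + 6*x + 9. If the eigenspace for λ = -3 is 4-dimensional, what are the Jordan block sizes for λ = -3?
Block sizes for λ = -3: [2, 1, 1, 1]

Step 1 — from the characteristic polynomial, algebraic multiplicity of λ = -3 is 5. From dim ker(T − (-3)·I) = 4, there are exactly 4 Jordan blocks for λ = -3.
Step 2 — from the minimal polynomial, the factor (x + 3)^2 tells us the largest block for λ = -3 has size 2.
Step 3 — with total size 5, 4 blocks, and largest block 2, the block sizes (in nonincreasing order) are [2, 1, 1, 1].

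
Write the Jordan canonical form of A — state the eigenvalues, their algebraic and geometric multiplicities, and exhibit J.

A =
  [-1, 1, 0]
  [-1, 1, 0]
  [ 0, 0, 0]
J_2(0) ⊕ J_1(0)

The characteristic polynomial is
  det(x·I − A) = x^3

Eigenvalues and multiplicities (the geometric multiplicity of λ is n − rank(A − λI), which equals the number of Jordan blocks for λ):
  λ = 0: algebraic multiplicity = 3, geometric multiplicity = 2

Determining the block sizes for each eigenvalue:
  λ = 0: 2 blocks summing to 3 forces exactly one block of size 2 and the rest size 1 → block sizes [2, 1]

Assembling the blocks gives a Jordan form
J =
  [0, 1, 0]
  [0, 0, 0]
  [0, 0, 0]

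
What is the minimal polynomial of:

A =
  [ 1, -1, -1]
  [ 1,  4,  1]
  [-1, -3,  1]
x^3 - 6*x^2 + 12*x - 8

The characteristic polynomial is χ_A(x) = (x - 2)^3, so the eigenvalues are known. The minimal polynomial is
  m_A(x) = Π_λ (x − λ)^{k_λ}
where k_λ is the size of the *largest* Jordan block for λ (equivalently, the smallest k with (A − λI)^k v = 0 for every generalised eigenvector v of λ).

  λ = 2: largest Jordan block has size 3, contributing (x − 2)^3

So m_A(x) = (x - 2)^3 = x^3 - 6*x^2 + 12*x - 8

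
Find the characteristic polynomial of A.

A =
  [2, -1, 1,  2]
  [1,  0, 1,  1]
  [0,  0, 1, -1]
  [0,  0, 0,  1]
x^4 - 4*x^3 + 6*x^2 - 4*x + 1

Expanding det(x·I − A) (e.g. by cofactor expansion or by noting that A is similar to its Jordan form J, which has the same characteristic polynomial as A) gives
  χ_A(x) = x^4 - 4*x^3 + 6*x^2 - 4*x + 1
which factors as (x - 1)^4. The eigenvalues (with algebraic multiplicities) are λ = 1 with multiplicity 4.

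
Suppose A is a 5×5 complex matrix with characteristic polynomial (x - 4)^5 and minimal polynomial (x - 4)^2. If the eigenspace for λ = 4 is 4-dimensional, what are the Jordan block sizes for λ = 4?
Block sizes for λ = 4: [2, 1, 1, 1]

Step 1 — from the characteristic polynomial, algebraic multiplicity of λ = 4 is 5. From dim ker(A − (4)·I) = 4, there are exactly 4 Jordan blocks for λ = 4.
Step 2 — from the minimal polynomial, the factor (x − 4)^2 tells us the largest block for λ = 4 has size 2.
Step 3 — with total size 5, 4 blocks, and largest block 2, the block sizes (in nonincreasing order) are [2, 1, 1, 1].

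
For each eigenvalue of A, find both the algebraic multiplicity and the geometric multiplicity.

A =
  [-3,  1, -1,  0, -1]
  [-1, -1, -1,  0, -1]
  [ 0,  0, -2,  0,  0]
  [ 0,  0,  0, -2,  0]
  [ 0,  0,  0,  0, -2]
λ = -2: alg = 5, geom = 4

Step 1 — factor the characteristic polynomial to read off the algebraic multiplicities:
  χ_A(x) = (x + 2)^5

Step 2 — compute geometric multiplicities via the rank-nullity identity g(λ) = n − rank(A − λI):
  rank(A − (-2)·I) = 1, so dim ker(A − (-2)·I) = n − 1 = 4

Summary:
  λ = -2: algebraic multiplicity = 5, geometric multiplicity = 4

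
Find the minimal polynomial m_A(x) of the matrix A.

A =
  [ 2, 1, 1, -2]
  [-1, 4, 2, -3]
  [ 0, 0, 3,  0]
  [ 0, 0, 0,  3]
x^3 - 9*x^2 + 27*x - 27

The characteristic polynomial is χ_A(x) = (x - 3)^4, so the eigenvalues are known. The minimal polynomial is
  m_A(x) = Π_λ (x − λ)^{k_λ}
where k_λ is the size of the *largest* Jordan block for λ (equivalently, the smallest k with (A − λI)^k v = 0 for every generalised eigenvector v of λ).

  λ = 3: largest Jordan block has size 3, contributing (x − 3)^3

So m_A(x) = (x - 3)^3 = x^3 - 9*x^2 + 27*x - 27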